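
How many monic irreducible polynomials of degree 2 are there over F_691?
There are 238395 monic irreducible polynomials of degree 2 over F_691

Each element of F_{691^2} that lies in no proper subfield is a root of exactly one monic irreducible of degree 2 over F_691, and each such polynomial has 2 distinct roots in F_{691^2}. By Möbius inversion the count is N_691(2) = (1/2) Σ_{d|2} μ(2/d) · 691^d = (1/2)(μ(2)·691^1 + μ(1)·691^2) = 476790/2 = 238395.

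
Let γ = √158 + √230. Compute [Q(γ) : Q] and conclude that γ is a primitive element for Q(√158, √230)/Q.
[Q(γ) : Q] = 4 (equivalently, Q(γ) = Q(√158, √230))

Obviously Q(γ) ⊆ Q(√158, √230), and [Q(√158, √230):Q] = 4 (since 158, 230 are distinct squarefree integers > 1 with 36340 not a perfect square). To show equality we compute the minimal polynomial of γ. From γ = √158 + √230: γ^2 = 158 + 2√(36340) + 230 = 388 + 2√(36340), so γ^2 - 388 = 2√(36340); squaring, (γ^2 - 388)^2 = 4·36340, i.e. γ^4 - 776γ^2 + 150544 - 145360 = 0, i.e. γ^4 - 776γ^2 + 5184 = 0. So γ is a root of x^4 - 776x^2 + 5184. This polynomial is irreducible over Q: it has no rational root (each ±√158 ± √230 is irrational), and any factorization into two quadratics over Q would force √(36340) ∈ Q (pairing opposite roots) or √158, √230 ∈ Q (other pairings), all impossible. Hence [Q(γ):Q] = 4 = [Q(√158, √230):Q], so Q(γ) = Q(√158, √230).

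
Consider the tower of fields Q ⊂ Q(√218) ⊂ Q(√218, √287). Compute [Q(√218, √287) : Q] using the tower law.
[Q(√218, √287) : Q] = 4

[Q(√218):Q] = 2 (min poly x^2 - 218, irreducible since 218 is squarefree > 1). For the top step, suppose √287 ∈ Q(√218), say √287 = c + d√218 with c, d ∈ Q. Squaring: 287 = c^2 + 218d^2 + 2cd√218. Since √218 ∉ Q this forces 2cd = 0. If d = 0 then √287 = c ∈ Q, contradicting 287 squarefree > 1. If c = 0 then 287 = 218d^2, so 218·287 = (218d)^2 is a perfect square in Q — but 218·287 = 62566 is not a perfect square (since 218 and 287 are distinct squarefree integers). Contradiction. Hence √287 ∉ Q(√218), so x^2 - 287 stays irreducible over Q(√218) and [Q(√218, √287) : Q(√218)] = 2. By the tower law, [Q(√218, √287) : Q] = 2 · 2 = 4.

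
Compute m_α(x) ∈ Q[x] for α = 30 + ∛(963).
m_α(x) = x^3 - 90x^2 + 2700x - 27963

Set β = α - 30 = ∛(963), so β^3 = 963. Then (α - 30)^3 - 963 = 0, i.e. α is a root of g(x) = (x - 30)^3 - 963 = x^3 - 90x^2 + 2700x - 27963. Since g(x) = h(x - 30) where h(x) = x^3 - 963, and h is irreducible over Q (because 963 is not a perfect cube, so h has no rational root, and a monic cubic with no rational root is irreducible), g is also irreducible (irreducibility is preserved under the substitution x → x - 30). Hence m_α(x) = x^3 - 90x^2 + 2700x - 27963.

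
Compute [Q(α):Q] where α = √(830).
[Q(α):Q] = 2

[Q(α):Q] equals the degree of the minimal polynomial of α. Here α^2 = 830 and x^2 - 830 is irreducible (d = 830 is squarefree, ≠ 1, hence not a square), so deg(m_α) = 2. Thus [Q(α):Q] = 2.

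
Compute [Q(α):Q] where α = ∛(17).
[Q(α):Q] = 3

The minimal polynomial of α is x^3 - 17, irreducible over Q since 17 is not a perfect cube (so x^3 - 17 has no rational root). Hence [Q(α):Q] = deg(m_α) = 3.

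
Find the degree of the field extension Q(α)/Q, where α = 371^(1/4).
[Q(α):Q] = 4

α is a root of x^4 - 371. By Eisenstein's criterion at the prime p = 7 (which divides the constant term 371 but p^2 = 49 does not, since 371 is squarefree), x^4 - 371 is irreducible over Q. Hence [Q(α):Q] = 4.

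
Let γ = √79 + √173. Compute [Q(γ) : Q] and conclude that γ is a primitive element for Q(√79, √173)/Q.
[Q(γ) : Q] = 4 (equivalently, Q(γ) = Q(√79, √173))

Obviously Q(γ) ⊆ Q(√79, √173), and [Q(√79, √173):Q] = 4 (since 79, 173 are distinct squarefree integers > 1 with 13667 not a perfect square). To show equality we compute the minimal polynomial of γ. From γ = √79 + √173: γ^2 = 79 + 2√(13667) + 173 = 252 + 2√(13667), so γ^2 - 252 = 2√(13667); squaring, (γ^2 - 252)^2 = 4·13667, i.e. γ^4 - 504γ^2 + 63504 - 54668 = 0, i.e. γ^4 - 504γ^2 + 8836 = 0. So γ is a root of x^4 - 504x^2 + 8836. This polynomial is irreducible over Q: it has no rational root (each ±√79 ± √173 is irrational), and any factorization into two quadratics over Q would force √(13667) ∈ Q (pairing opposite roots) or √79, √173 ∈ Q (other pairings), all impossible. Hence [Q(γ):Q] = 4 = [Q(√79, √173):Q], so Q(γ) = Q(√79, √173).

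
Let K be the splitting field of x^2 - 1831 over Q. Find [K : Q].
[K : Q] = 2

f(x) = x^2 - 1831 factors as (x - √1831)(x + √1831). The splitting field is K = Q(√1831). Since 1831 is squarefree and > 1, it is not a perfect square, so x^2 - 1831 is irreducible over Q and [Q(√1831) : Q] = 2. Hence [K : Q] = 2.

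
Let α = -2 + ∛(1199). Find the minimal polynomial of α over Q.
m_α(x) = x^3 + 6x^2 + 12x - 1191

Set β = α + 2 = ∛(1199), so β^3 = 1199. Then (α + 2)^3 - 1199 = 0, i.e. α is a root of g(x) = (x + 2)^3 - 1199 = x^3 + 6x^2 + 12x - 1191. Since g(x) = h(x + 2) where h(x) = x^3 - 1199, and h is irreducible over Q (because 1199 is not a perfect cube, so h has no rational root, and a monic cubic with no rational root is irreducible), g is also irreducible (irreducibility is preserved under the substitution x → x + 2). Hence m_α(x) = x^3 + 6x^2 + 12x - 1191.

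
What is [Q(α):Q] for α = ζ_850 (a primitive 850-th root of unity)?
[Q(α):Q] = 320

The minimal polynomial of ζ_850 over Q is the 850-th cyclotomic polynomial Φ_850(x), which is irreducible over Q and has degree φ(850) = 320. Hence [Q(α):Q] = φ(850) = 320.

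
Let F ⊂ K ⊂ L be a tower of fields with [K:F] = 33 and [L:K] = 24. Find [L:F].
[L:F] = 792

The tower law says that for any tower of field extensions F ⊂ K ⊂ L with finite degrees, [L:F] = [L:K] · [K:F]. Here this gives [L:F] = 24 · 33 = 792.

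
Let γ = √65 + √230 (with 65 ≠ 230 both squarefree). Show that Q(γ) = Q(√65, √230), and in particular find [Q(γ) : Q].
[Q(γ) : Q] = 4 (equivalently, Q(γ) = Q(√65, √230))

Obviously Q(γ) ⊆ Q(√65, √230), and [Q(√65, √230):Q] = 4 (since 65, 230 are distinct squarefree integers > 1 with 14950 not a perfect square). To show equality we compute the minimal polynomial of γ. From γ = √65 + √230: γ^2 = 65 + 2√(14950) + 230 = 295 + 2√(14950), so γ^2 - 295 = 2√(14950); squaring, (γ^2 - 295)^2 = 4·14950, i.e. γ^4 - 590γ^2 + 87025 - 59800 = 0, i.e. γ^4 - 590γ^2 + 27225 = 0. So γ is a root of x^4 - 590x^2 + 27225. This polynomial is irreducible over Q: it has no rational root (each ±√65 ± √230 is irrational), and any factorization into two quadratics over Q would force √(14950) ∈ Q (pairing opposite roots) or √65, √230 ∈ Q (other pairings), all impossible. Hence [Q(γ):Q] = 4 = [Q(√65, √230):Q], so Q(γ) = Q(√65, √230).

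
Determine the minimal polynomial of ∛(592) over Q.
m_α(x) = x^3 - 592

α satisfies α^3 = 592, so x^3 - 592 annihilates α. By the rational root test, a rational root p/q (in lowest terms) of x^3 - 592 would satisfy p^3 = 592 q^3, forcing q = 1 and p^3 = 592; but 592 is not a perfect cube, contradiction. A monic cubic over Q with no rational root is irreducible (any nontrivial factorization would include a linear factor). Hence x^3 - 592 is the minimal polynomial of α, and in particular [Q(α):Q] = 3.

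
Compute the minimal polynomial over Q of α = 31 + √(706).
m_α(x) = x^2 - 62x + 255

From α - 31 = √(706), squaring gives (α - 31)^2 = 706, i.e. α^2 - 62α + 961 = 706, so α^2 - 62α + 255 = 0. The discriminant of x^2 - 62x + 255 is (-62)^2 - 4·(255) = 3844 - 1020 = 2824, and 4·(706) is not a perfect square in Q since 706 is squarefree and ≠ 1. Hence x^2 - 62x + 255 is irreducible over Q and is the minimal polynomial of α.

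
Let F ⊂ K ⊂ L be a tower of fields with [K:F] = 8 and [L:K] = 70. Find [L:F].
[L:F] = 560

The tower law says that for any tower of field extensions F ⊂ K ⊂ L with finite degrees, [L:F] = [L:K] · [K:F]. Here this gives [L:F] = 70 · 8 = 560.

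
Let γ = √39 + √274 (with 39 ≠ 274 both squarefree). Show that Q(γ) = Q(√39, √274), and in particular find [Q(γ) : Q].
[Q(γ) : Q] = 4 (equivalently, Q(γ) = Q(√39, √274))

Obviously Q(γ) ⊆ Q(√39, √274), and [Q(√39, √274):Q] = 4 (since 39, 274 are distinct squarefree integers > 1 with 10686 not a perfect square). To show equality we compute the minimal polynomial of γ. From γ = √39 + √274: γ^2 = 39 + 2√(10686) + 274 = 313 + 2√(10686), so γ^2 - 313 = 2√(10686); squaring, (γ^2 - 313)^2 = 4·10686, i.e. γ^4 - 626γ^2 + 97969 - 42744 = 0, i.e. γ^4 - 626γ^2 + 55225 = 0. So γ is a root of x^4 - 626x^2 + 55225. This polynomial is irreducible over Q: it has no rational root (each ±√39 ± √274 is irrational), and any factorization into two quadratics over Q would force √(10686) ∈ Q (pairing opposite roots) or √39, √274 ∈ Q (other pairings), all impossible. Hence [Q(γ):Q] = 4 = [Q(√39, √274):Q], so Q(γ) = Q(√39, √274).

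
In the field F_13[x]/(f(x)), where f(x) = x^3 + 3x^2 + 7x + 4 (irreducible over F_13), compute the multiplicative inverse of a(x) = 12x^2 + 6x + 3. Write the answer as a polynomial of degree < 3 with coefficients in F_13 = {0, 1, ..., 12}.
a(x)^(-1) ≡ 8x^2 + 12x + 11 (mod f(x))

Since f is irreducible over F_13, F_13[x]/(f) is a field and a(x) ≠ 0 has an inverse. Apply the extended Euclidean algorithm to f(x) and a(x) in F_13[x]: f(x) = (12x + 4)·a(x) + (12x + 5);  a(x) = (x + 12)·(12x + 5) + (8). The last nonzero remainder is the constant 8 = gcd(f, a) in F_13. Back-substituting through the division chain expresses 8 = s(x)·a(x) + t(x)·f(x) with s(x) ≡ 12x^2 + 5x + 10 (mod f), so (12x^2 + 5x + 10)·a(x) ≡ 8 (mod f). Multiplying by 8^(-1) ≡ 5 in F_13 gives a(x)^(-1) ≡ 5·(12x^2 + 5x + 10) ≡ 8x^2 + 12x + 11 (mod f). Check: (12x^2 + 6x + 3)·(8x^2 + 12x + 11) = 5x^4 + 10x^3 + 7x^2 + 11x + 7 ≡ 1 (mod x^3 + 3x^2 + 7x + 4).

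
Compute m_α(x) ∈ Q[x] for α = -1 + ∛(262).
m_α(x) = x^3 + 3x^2 + 3x - 261

Set β = α + 1 = ∛(262), so β^3 = 262. Then (α + 1)^3 - 262 = 0, i.e. α is a root of g(x) = (x + 1)^3 - 262 = x^3 + 3x^2 + 3x - 261. Since g(x) = h(x + 1) where h(x) = x^3 - 262, and h is irreducible over Q (because 262 is not a perfect cube, so h has no rational root, and a monic cubic with no rational root is irreducible), g is also irreducible (irreducibility is preserved under the substitution x → x + 1). Hence m_α(x) = x^3 + 3x^2 + 3x - 261.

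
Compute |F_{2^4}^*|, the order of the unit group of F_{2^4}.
|F_{2^4}^*| = 15

F_{2^4} has 2^4 = 16 elements; its multiplicative group consists of all nonzero elements, so |F_{2^4}^*| = 16 - 1 = 15. (It is cyclic since any finite subgroup of the multiplicative group of a field is cyclic.)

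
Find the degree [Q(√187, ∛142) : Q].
[Q(√187, ∛142) : Q] = 6

Let L = Q(√187, ∛142). Since Q(√187) ⊂ L and [Q(√187):Q] = 2, the tower law gives 2 | [L:Q]. Likewise Q(∛142) ⊂ L with [Q(∛142):Q] = 3 (because 142 is not a perfect cube), so 3 | [L:Q]. As gcd(2,3) = 1, [L:Q] is divisible by 6. Conversely L is generated over Q by √187 and ∛142, so [L:Q] ≤ 2·3 = 6. Therefore [Q(√187, ∛142) : Q] = 6.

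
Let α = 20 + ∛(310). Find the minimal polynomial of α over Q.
m_α(x) = x^3 - 60x^2 + 1200x - 8310

Set β = α - 20 = ∛(310), so β^3 = 310. Then (α - 20)^3 - 310 = 0, i.e. α is a root of g(x) = (x - 20)^3 - 310 = x^3 - 60x^2 + 1200x - 8310. Since g(x) = h(x - 20) where h(x) = x^3 - 310, and h is irreducible over Q (because 310 is not a perfect cube, so h has no rational root, and a monic cubic with no rational root is irreducible), g is also irreducible (irreducibility is preserved under the substitution x → x - 20). Hence m_α(x) = x^3 - 60x^2 + 1200x - 8310.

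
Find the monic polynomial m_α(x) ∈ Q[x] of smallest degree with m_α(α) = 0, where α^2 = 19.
m_α(x) = x^2 - 19

α satisfies α^2 - 19 = 0, so x^2 - 19 annihilates α. Since d = 19 is squarefree and ≠ 1, it is not a perfect square in Q, so x^2 - 19 has no rational root and is therefore irreducible over Q (a degree-2 polynomial over a field is irreducible iff it has no root). Hence m_α(x) = x^2 - 19.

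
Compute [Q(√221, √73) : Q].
[Q(√221, √73) : Q] = 4

[Q(√221):Q] = 2 (min poly x^2 - 221, irreducible since 221 is squarefree > 1). For the top step, suppose √73 ∈ Q(√221), say √73 = c + d√221 with c, d ∈ Q. Squaring: 73 = c^2 + 221d^2 + 2cd√221. Since √221 ∉ Q this forces 2cd = 0. If d = 0 then √73 = c ∈ Q, contradicting 73 squarefree > 1. If c = 0 then 73 = 221d^2, so 221·73 = (221d)^2 is a perfect square in Q — but 221·73 = 16133 is not a perfect square (since 221 and 73 are distinct squarefree integers). Contradiction. Hence √73 ∉ Q(√221), so x^2 - 73 stays irreducible over Q(√221) and [Q(√221, √73) : Q(√221)] = 2. By the tower law, [Q(√221, √73) : Q] = 2 · 2 = 4.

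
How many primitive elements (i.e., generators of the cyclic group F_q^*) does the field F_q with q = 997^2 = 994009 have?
There are φ(994008) = 326688 primitive elements

F_q^* is cyclic of order q - 1 = 994008. A cyclic group of order m has exactly φ(m) generators. Here m = 994008 = 2^3 · 3 · 83 · 499, so the number of primitive elements is φ(994008) = 326688.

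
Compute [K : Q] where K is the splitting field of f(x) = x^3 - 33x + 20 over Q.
[K : Q] = 6

By the rational root test, any rational root of the monic integer polynomial f(x) = x^3 - 33x + 20 must be an integer dividing the constant term 20, i.e. one of ±{1, 2, 4, 5, 10, 20}. Evaluating: f(1) = -12, f(-1) = 52, f(2) = -38, f(-2) = 78, f(4) = -48, f(-4) = 88, f(5) = -20, f(-5) = 60, f(10) = 690, f(-10) = -650, f(20) = 7360, f(-20) = -7320; none is 0, so f has no rational root and is therefore irreducible over Q (a cubic with no linear factor over a field is irreducible). For an irreducible cubic, the Galois group is A_3 or S_3 according as the discriminant disc(f) = -4a^3 - 27b^2 = -4·(-33)^3 - 27·(20)^2 = 132948 is or is not a square in Q. Here disc(f) = 132948 is not a perfect square in Q, so the Galois group of f over Q is not contained in A_3 and must be all of S_3. The splitting field has degree |S_3| = 6 over Q, so [K : Q] = 6.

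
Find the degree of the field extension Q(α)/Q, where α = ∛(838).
[Q(α):Q] = 3

The minimal polynomial of α is x^3 - 838, irreducible over Q since 838 is not a perfect cube (so x^3 - 838 has no rational root). Hence [Q(α):Q] = deg(m_α) = 3.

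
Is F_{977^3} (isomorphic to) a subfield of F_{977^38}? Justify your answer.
No: F_{977^3} is not a subfield of F_{977^38}

F_{p^m} embeds in F_{p^n} iff m | n. Here 3 ∤ 38 (since 38 = 12·3 + 2 with remainder 2 ≠ 0), so F_{977^3} is not a subfield of F_{977^38}. Equivalently: if it were, the tower law would give 3 = [F_{977^3}:F_977] dividing [F_{977^38}:F_977] = 38, contradiction.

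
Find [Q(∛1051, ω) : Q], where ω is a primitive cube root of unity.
[Q(∛1051, ω) : Q] = 6

[Q(∛1051):Q] = 3 (min poly x^3 - 1051, irreducible since 1051 is not a perfect cube). [Q(ω):Q] = 2 (min poly x^2 + x + 1). Since Q(∛1051) ⊂ R and ω ∉ R, we have ω ∉ Q(∛1051), so x^2 + x + 1 remains irreducible over Q(∛1051) and [Q(∛1051, ω) : Q(∛1051)] = 2. By the tower law, [Q(∛1051, ω) : Q] = 3 · 2 = 6. (In fact Q(∛1051, ω) is the splitting field of x^3 - 1051 over Q.)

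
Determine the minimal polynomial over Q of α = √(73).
m_α(x) = x^2 - 73

α satisfies α^2 - 73 = 0, so x^2 - 73 annihilates α. Since d = 73 is squarefree and ≠ 1, it is not a perfect square in Q, so x^2 - 73 has no rational root and is therefore irreducible over Q (a degree-2 polynomial over a field is irreducible iff it has no root). Hence m_α(x) = x^2 - 73.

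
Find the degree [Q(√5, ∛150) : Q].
[Q(√5, ∛150) : Q] = 6

Let L = Q(√5, ∛150). Since Q(√5) ⊂ L and [Q(√5):Q] = 2, the tower law gives 2 | [L:Q]. Likewise Q(∛150) ⊂ L with [Q(∛150):Q] = 3 (because 150 is not a perfect cube), so 3 | [L:Q]. As gcd(2,3) = 1, [L:Q] is divisible by 6. Conversely L is generated over Q by √5 and ∛150, so [L:Q] ≤ 2·3 = 6. Therefore [Q(√5, ∛150) : Q] = 6.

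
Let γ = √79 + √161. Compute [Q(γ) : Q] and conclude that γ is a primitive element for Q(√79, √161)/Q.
[Q(γ) : Q] = 4 (equivalently, Q(γ) = Q(√79, √161))

Obviously Q(γ) ⊆ Q(√79, √161), and [Q(√79, √161):Q] = 4 (since 79, 161 are distinct squarefree integers > 1 with 12719 not a perfect square). To show equality we compute the minimal polynomial of γ. From γ = √79 + √161: γ^2 = 79 + 2√(12719) + 161 = 240 + 2√(12719), so γ^2 - 240 = 2√(12719); squaring, (γ^2 - 240)^2 = 4·12719, i.e. γ^4 - 480γ^2 + 57600 - 50876 = 0, i.e. γ^4 - 480γ^2 + 6724 = 0. So γ is a root of x^4 - 480x^2 + 6724. This polynomial is irreducible over Q: it has no rational root (each ±√79 ± √161 is irrational), and any factorization into two quadratics over Q would force √(12719) ∈ Q (pairing opposite roots) or √79, √161 ∈ Q (other pairings), all impossible. Hence [Q(γ):Q] = 4 = [Q(√79, √161):Q], so Q(γ) = Q(√79, √161).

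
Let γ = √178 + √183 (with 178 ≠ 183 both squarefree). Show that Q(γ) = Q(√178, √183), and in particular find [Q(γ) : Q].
[Q(γ) : Q] = 4 (equivalently, Q(γ) = Q(√178, √183))

Obviously Q(γ) ⊆ Q(√178, √183), and [Q(√178, √183):Q] = 4 (since 178, 183 are distinct squarefree integers > 1 with 32574 not a perfect square). To show equality we compute the minimal polynomial of γ. From γ = √178 + √183: γ^2 = 178 + 2√(32574) + 183 = 361 + 2√(32574), so γ^2 - 361 = 2√(32574); squaring, (γ^2 - 361)^2 = 4·32574, i.e. γ^4 - 722γ^2 + 130321 - 130296 = 0, i.e. γ^4 - 722γ^2 + 25 = 0. So γ is a root of x^4 - 722x^2 + 25. This polynomial is irreducible over Q: it has no rational root (each ±√178 ± √183 is irrational), and any factorization into two quadratics over Q would force √(32574) ∈ Q (pairing opposite roots) or √178, √183 ∈ Q (other pairings), all impossible. Hence [Q(γ):Q] = 4 = [Q(√178, √183):Q], so Q(γ) = Q(√178, √183).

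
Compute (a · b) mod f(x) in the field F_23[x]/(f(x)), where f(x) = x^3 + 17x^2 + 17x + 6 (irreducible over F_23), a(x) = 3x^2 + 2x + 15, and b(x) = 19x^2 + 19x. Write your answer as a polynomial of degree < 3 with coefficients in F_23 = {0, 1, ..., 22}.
a · b ≡ 21x^2 + 12x (mod f(x))

Multiply in F_23[x]: a(x)·b(x) = (3x^2 + 2x + 15)·(19x^2 + 19x) = 11x^4 + 3x^3 + x^2 + 9x. This has degree ≥ 3, so divide by f(x) over F_23: 11x^4 + 3x^3 + x^2 + 9x = (11x)·(x^3 + 17x^2 + 17x + 6) + (21x^2 + 12x). Hence a·b ≡ 21x^2 + 12x (mod f). (F_23[x]/(f) is a field with 23^3 = 12167 elements since f is irreducible of degree 3.)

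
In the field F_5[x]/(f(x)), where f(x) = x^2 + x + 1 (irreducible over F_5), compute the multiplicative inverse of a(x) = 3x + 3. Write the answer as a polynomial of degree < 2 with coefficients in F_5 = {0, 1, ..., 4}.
a(x)^(-1) ≡ 3x (mod f(x))

Since f is irreducible over F_5, F_5[x]/(f) is a field and a(x) ≠ 0 has an inverse. Apply the extended Euclidean algorithm to f(x) and a(x) in F_5[x]: f(x) = (2x)·a(x) + (1). The last nonzero remainder is the constant 1 = gcd(f, a) in F_5. Back-substituting through the division chain expresses 1 = s(x)·a(x) + t(x)·f(x) with s(x) ≡ 3x (mod f), so a(x)^(-1) ≡ s(x) = 3x (mod f). Check: (3x + 3)·(3x) = 4x^2 + 4x ≡ 1 (mod x^2 + x + 1).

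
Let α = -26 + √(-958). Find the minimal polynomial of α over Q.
m_α(x) = x^2 + 52x + 1634

From α + 26 = √(-958), squaring gives (α + 26)^2 = -958, i.e. α^2 + 52α + 676 = -958, so α^2 + 52α + 1634 = 0. The discriminant of x^2 + 52x + 1634 is (52)^2 - 4·(1634) = 2704 - 6536 = -3832, and 4·(-958) is not a perfect square in Q since -958 is squarefree and ≠ 1. Hence x^2 + 52x + 1634 is irreducible over Q and is the minimal polynomial of α.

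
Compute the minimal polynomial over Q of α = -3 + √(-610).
m_α(x) = x^2 + 6x + 619

From α + 3 = √(-610), squaring gives (α + 3)^2 = -610, i.e. α^2 + 6α + 9 = -610, so α^2 + 6α + 619 = 0. The discriminant of x^2 + 6x + 619 is (6)^2 - 4·(619) = 36 - 2476 = -2440, and 4·(-610) is not a perfect square in Q since -610 is squarefree and ≠ 1. Hence x^2 + 6x + 619 is irreducible over Q and is the minimal polynomial of α.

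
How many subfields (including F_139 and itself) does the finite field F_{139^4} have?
F_{139^4} has 3 subfields

The subfields of F_{p^n} are exactly the fields F_{p^d} for d | n (each is the fixed field of the unique index-d subgroup of Gal(F_{p^n}/F_p) ≅ Z/nZ). The divisors of n = 4 are {1, 2, 4}, giving 3 subfields: F_{139^1}, F_{139^2}, F_{139^4}.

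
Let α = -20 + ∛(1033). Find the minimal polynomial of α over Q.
m_α(x) = x^3 + 60x^2 + 1200x + 6967

Set β = α + 20 = ∛(1033), so β^3 = 1033. Then (α + 20)^3 - 1033 = 0, i.e. α is a root of g(x) = (x + 20)^3 - 1033 = x^3 + 60x^2 + 1200x + 6967. Since g(x) = h(x + 20) where h(x) = x^3 - 1033, and h is irreducible over Q (because 1033 is not a perfect cube, so h has no rational root, and a monic cubic with no rational root is irreducible), g is also irreducible (irreducibility is preserved under the substitution x → x + 20). Hence m_α(x) = x^3 + 60x^2 + 1200x + 6967.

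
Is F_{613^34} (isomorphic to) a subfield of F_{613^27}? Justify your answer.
No: F_{613^34} is not a subfield of F_{613^27}

F_{p^m} embeds in F_{p^n} iff m | n. Here 34 ∤ 27 (since 27 = 0·34 + 27 with remainder 27 ≠ 0), so F_{613^34} is not a subfield of F_{613^27}. Equivalently: if it were, the tower law would give 34 = [F_{613^34}:F_613] dividing [F_{613^27}:F_613] = 27, contradiction.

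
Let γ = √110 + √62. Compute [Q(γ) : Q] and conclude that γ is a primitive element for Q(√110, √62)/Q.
[Q(γ) : Q] = 4 (equivalently, Q(γ) = Q(√110, √62))

Obviously Q(γ) ⊆ Q(√110, √62), and [Q(√110, √62):Q] = 4 (since 110, 62 are distinct squarefree integers > 1 with 6820 not a perfect square). To show equality we compute the minimal polynomial of γ. From γ = √110 + √62: γ^2 = 110 + 2√(6820) + 62 = 172 + 2√(6820), so γ^2 - 172 = 2√(6820); squaring, (γ^2 - 172)^2 = 4·6820, i.e. γ^4 - 344γ^2 + 29584 - 27280 = 0, i.e. γ^4 - 344γ^2 + 2304 = 0. So γ is a root of x^4 - 344x^2 + 2304. This polynomial is irreducible over Q: it has no rational root (each ±√110 ± √62 is irrational), and any factorization into two quadratics over Q would force √(6820) ∈ Q (pairing opposite roots) or √110, √62 ∈ Q (other pairings), all impossible. Hence [Q(γ):Q] = 4 = [Q(√110, √62):Q], so Q(γ) = Q(√110, √62).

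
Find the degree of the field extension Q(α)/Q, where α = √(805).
[Q(α):Q] = 2

[Q(α):Q] equals the degree of the minimal polynomial of α. Here α^2 = 805 and x^2 - 805 is irreducible (d = 805 is squarefree, ≠ 1, hence not a square), so deg(m_α) = 2. Thus [Q(α):Q] = 2.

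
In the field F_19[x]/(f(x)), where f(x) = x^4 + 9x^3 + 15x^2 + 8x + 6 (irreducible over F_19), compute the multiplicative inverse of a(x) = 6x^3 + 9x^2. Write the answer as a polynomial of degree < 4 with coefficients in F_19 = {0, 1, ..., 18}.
a(x)^(-1) ≡ 8x^3 + 15x^2 + 16x + 6 (mod f(x))

Since f is irreducible over F_19, F_19[x]/(f) is a field and a(x) ≠ 0 has an inverse. Apply the extended Euclidean algorithm to f(x) and a(x) in F_19[x]: f(x) = (16x + 6)·a(x) + (18x^2 + 8x + 6);  a(x) = (13x)·(18x^2 + 8x + 6) + (17x);  (18x^2 + 8x + 6) = (10x + 15)·(17x) + (6). The last nonzero remainder is the constant 6 = gcd(f, a) in F_19. Back-substituting through the division chain expresses 6 = s(x)·a(x) + t(x)·f(x) with s(x) ≡ 10x^3 + 14x^2 + x + 17 (mod f), so (10x^3 + 14x^2 + x + 17)·a(x) ≡ 6 (mod f). Multiplying by 6^(-1) ≡ 16 in F_19 gives a(x)^(-1) ≡ 16·(10x^3 + 14x^2 + x + 17) ≡ 8x^3 + 15x^2 + 16x + 6 (mod f). Check: (6x^3 + 9x^2)·(8x^3 + 15x^2 + 16x + 6) = 10x^6 + 10x^5 + 3x^4 + 9x^3 + 16x^2 ≡ 1 (mod x^4 + 9x^3 + 15x^2 + 8x + 6).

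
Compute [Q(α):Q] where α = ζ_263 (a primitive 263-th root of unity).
[Q(α):Q] = 262

The minimal polynomial of ζ_263 over Q is the 263-th cyclotomic polynomial Φ_263(x), which is irreducible over Q and has degree φ(263) = 262. Hence [Q(α):Q] = φ(263) = 262.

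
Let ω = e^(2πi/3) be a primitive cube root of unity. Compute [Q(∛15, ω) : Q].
[Q(∛15, ω) : Q] = 6

[Q(∛15):Q] = 3 (min poly x^3 - 15, irreducible since 15 is not a perfect cube). [Q(ω):Q] = 2 (min poly x^2 + x + 1). Since Q(∛15) ⊂ R and ω ∉ R, we have ω ∉ Q(∛15), so x^2 + x + 1 remains irreducible over Q(∛15) and [Q(∛15, ω) : Q(∛15)] = 2. By the tower law, [Q(∛15, ω) : Q] = 3 · 2 = 6. (In fact Q(∛15, ω) is the splitting field of x^3 - 15 over Q.)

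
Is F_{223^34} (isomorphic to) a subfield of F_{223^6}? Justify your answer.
No: F_{223^34} is not a subfield of F_{223^6}

F_{p^m} embeds in F_{p^n} iff m | n. Here 34 ∤ 6 (since 6 = 0·34 + 6 with remainder 6 ≠ 0), so F_{223^34} is not a subfield of F_{223^6}. Equivalently: if it were, the tower law would give 34 = [F_{223^34}:F_223] dividing [F_{223^6}:F_223] = 6, contradiction.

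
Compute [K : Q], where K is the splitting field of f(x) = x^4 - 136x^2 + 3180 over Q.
[K : Q] = 4

Solving the quadratic in x^2: x^2 = (136 ± √(136^2 - 4·3180))/2 = (136 ± √5776)/2 = (136 ± 76)/2, giving x^2 = 106 or x^2 = 30. So f(x) = (x^2 - 106)(x^2 - 30) and the roots of f are ±√106, ±√30. Hence the splitting field is K = Q(√106, √30). Since 106 and 30 are distinct squarefree integers > 1, their product 3180 is not a perfect square, so √30 ∉ Q(√106). By the tower law [K:Q] = [Q(√106,√30):Q(√106)] · [Q(√106):Q] = 2 · 2 = 4.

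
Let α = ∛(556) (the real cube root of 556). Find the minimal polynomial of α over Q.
m_α(x) = x^3 - 556

α satisfies α^3 = 556, so x^3 - 556 annihilates α. By the rational root test, a rational root p/q (in lowest terms) of x^3 - 556 would satisfy p^3 = 556 q^3, forcing q = 1 and p^3 = 556; but 556 is not a perfect cube, contradiction. A monic cubic over Q with no rational root is irreducible (any nontrivial factorization would include a linear factor). Hence x^3 - 556 is the minimal polynomial of α, and in particular [Q(α):Q] = 3.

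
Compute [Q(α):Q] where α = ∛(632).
[Q(α):Q] = 3

The minimal polynomial of α is x^3 - 632, irreducible over Q since 632 is not a perfect cube (so x^3 - 632 has no rational root). Hence [Q(α):Q] = deg(m_α) = 3.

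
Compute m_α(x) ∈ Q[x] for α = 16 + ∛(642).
m_α(x) = x^3 - 48x^2 + 768x - 4738

Set β = α - 16 = ∛(642), so β^3 = 642. Then (α - 16)^3 - 642 = 0, i.e. α is a root of g(x) = (x - 16)^3 - 642 = x^3 - 48x^2 + 768x - 4738. Since g(x) = h(x - 16) where h(x) = x^3 - 642, and h is irreducible over Q (because 642 is not a perfect cube, so h has no rational root, and a monic cubic with no rational root is irreducible), g is also irreducible (irreducibility is preserved under the substitution x → x - 16). Hence m_α(x) = x^3 - 48x^2 + 768x - 4738.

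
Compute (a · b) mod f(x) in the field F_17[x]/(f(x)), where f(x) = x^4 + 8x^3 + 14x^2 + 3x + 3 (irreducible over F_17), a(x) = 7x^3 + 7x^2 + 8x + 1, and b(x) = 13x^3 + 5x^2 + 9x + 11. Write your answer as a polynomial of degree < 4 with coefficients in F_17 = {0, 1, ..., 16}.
a · b ≡ 3x^3 + 16x^2 + 4x + 16 (mod f(x))

Multiply in F_17[x]: a(x)·b(x) = (7x^3 + 7x^2 + 8x + 1)·(13x^3 + 5x^2 + 9x + 11) = 6x^6 + 7x^5 + 15x^4 + 6x^3 + x^2 + 12x + 11. This has degree ≥ 4, so divide by f(x) over F_17: 6x^6 + 7x^5 + 15x^4 + 6x^3 + x^2 + 12x + 11 = (6x^2 + 10x + 4)·(x^4 + 8x^3 + 14x^2 + 3x + 3) + (3x^3 + 16x^2 + 4x + 16). Hence a·b ≡ 3x^3 + 16x^2 + 4x + 16 (mod f). (F_17[x]/(f) is a field with 17^4 = 83521 elements since f is irreducible of degree 4.)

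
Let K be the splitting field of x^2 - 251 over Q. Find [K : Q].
[K : Q] = 2

f(x) = x^2 - 251 factors as (x - √251)(x + √251). The splitting field is K = Q(√251). Since 251 is squarefree and > 1, it is not a perfect square, so x^2 - 251 is irreducible over Q and [Q(√251) : Q] = 2. Hence [K : Q] = 2.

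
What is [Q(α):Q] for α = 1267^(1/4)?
[Q(α):Q] = 4

α is a root of x^4 - 1267. By Eisenstein's criterion at the prime p = 7 (which divides the constant term 1267 but p^2 = 49 does not, since 1267 is squarefree), x^4 - 1267 is irreducible over Q. Hence [Q(α):Q] = 4.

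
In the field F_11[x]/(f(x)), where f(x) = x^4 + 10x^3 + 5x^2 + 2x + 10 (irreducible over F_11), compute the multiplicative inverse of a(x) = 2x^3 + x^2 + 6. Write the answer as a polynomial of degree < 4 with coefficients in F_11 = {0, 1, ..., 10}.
a(x)^(-1) ≡ 9x^3 + 5x^2 + 5x + 1 (mod f(x))

Since f is irreducible over F_11, F_11[x]/(f) is a field and a(x) ≠ 0 has an inverse. Apply the extended Euclidean algorithm to f(x) and a(x) in F_11[x]: f(x) = (6x + 2)·a(x) + (3x^2 + 10x + 9);  a(x) = (8x + 3)·(3x^2 + 10x + 9) + (8x + 1);  (3x^2 + 10x + 9) = (10x)·(8x + 1) + (9). The last nonzero remainder is the constant 9 = gcd(f, a) in F_11. Back-substituting through the division chain expresses 9 = s(x)·a(x) + t(x)·f(x) with s(x) ≡ 4x^3 + x^2 + x + 9 (mod f), so (4x^3 + x^2 + x + 9)·a(x) ≡ 9 (mod f). Multiplying by 9^(-1) ≡ 5 in F_11 gives a(x)^(-1) ≡ 5·(4x^3 + x^2 + x + 9) ≡ 9x^3 + 5x^2 + 5x + 1 (mod f). Check: (2x^3 + x^2 + 6)·(9x^3 + 5x^2 + 5x + 1) = 7x^6 + 8x^5 + 4x^4 + 6x^3 + 9x^2 + 8x + 6 ≡ 1 (mod x^4 + 10x^3 + 5x^2 + 2x + 10).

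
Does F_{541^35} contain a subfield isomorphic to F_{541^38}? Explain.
No: F_{541^38} is not a subfield of F_{541^35}

F_{p^m} embeds in F_{p^n} iff m | n. Here 38 ∤ 35 (since 35 = 0·38 + 35 with remainder 35 ≠ 0), so F_{541^38} is not a subfield of F_{541^35}. Equivalently: if it were, the tower law would give 38 = [F_{541^38}:F_541] dividing [F_{541^35}:F_541] = 35, contradiction.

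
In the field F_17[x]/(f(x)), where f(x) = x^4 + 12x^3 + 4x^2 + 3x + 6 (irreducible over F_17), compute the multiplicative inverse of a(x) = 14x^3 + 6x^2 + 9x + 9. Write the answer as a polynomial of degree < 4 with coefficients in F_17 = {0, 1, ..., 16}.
a(x)^(-1) ≡ 5x^3 + 9x^2 + x + 2 (mod f(x))

Since f is irreducible over F_17, F_17[x]/(f) is a field and a(x) ≠ 0 has an inverse. Apply the extended Euclidean algorithm to f(x) and a(x) in F_17[x]: f(x) = (11x + 1)·a(x) + (x^2 + 14x + 14);  a(x) = (14x + 14)·(x^2 + 14x + 14) + (8x);  (x^2 + 14x + 14) = (15x + 6)·(8x) + (14). The last nonzero remainder is the constant 14 = gcd(f, a) in F_17. Back-substituting through the division chain expresses 14 = s(x)·a(x) + t(x)·f(x) with s(x) ≡ 2x^3 + 7x^2 + 14x + 11 (mod f), so (2x^3 + 7x^2 + 14x + 11)·a(x) ≡ 14 (mod f). Multiplying by 14^(-1) ≡ 11 in F_17 gives a(x)^(-1) ≡ 11·(2x^3 + 7x^2 + 14x + 11) ≡ 5x^3 + 9x^2 + x + 2 (mod f). Check: (14x^3 + 6x^2 + 9x + 9)·(5x^3 + 9x^2 + x + 2) = 2x^6 + 3x^5 + 11x^4 + 7x^3 + 10x + 1 ≡ 1 (mod x^4 + 12x^3 + 4x^2 + 3x + 6).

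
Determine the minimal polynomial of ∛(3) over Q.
m_α(x) = x^3 - 3

α satisfies α^3 = 3, so x^3 - 3 annihilates α. By the rational root test, a rational root p/q (in lowest terms) of x^3 - 3 would satisfy p^3 = 3 q^3, forcing q = 1 and p^3 = 3; but 3 is not a perfect cube, contradiction. A monic cubic over Q with no rational root is irreducible (any nontrivial factorization would include a linear factor). Hence x^3 - 3 is the minimal polynomial of α, and in particular [Q(α):Q] = 3.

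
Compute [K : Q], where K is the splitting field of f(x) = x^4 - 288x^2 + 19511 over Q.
[K : Q] = 4

Solving the quadratic in x^2: x^2 = (288 ± √(288^2 - 4·19511))/2 = (288 ± √4900)/2 = (288 ± 70)/2, giving x^2 = 109 or x^2 = 179. So f(x) = (x^2 - 109)(x^2 - 179) and the roots of f are ±√109, ±√179. Hence the splitting field is K = Q(√109, √179). Since 109 and 179 are distinct squarefree integers > 1, their product 19511 is not a perfect square, so √179 ∉ Q(√109). By the tower law [K:Q] = [Q(√109,√179):Q(√109)] · [Q(√109):Q] = 2 · 2 = 4.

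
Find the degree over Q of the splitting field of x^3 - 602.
[K : Q] = 6

The roots of x^3 - 602 are ∛602, ω∛602, ω^2∛602 where ω = e^(2πi/3) is a primitive cube root of unity, so K = Q(∛602, ω). Now [Q(∛602):Q] = 3 (since 602 is not a perfect cube, x^3 - 602 is irreducible) and [Q(ω):Q] = 2. Both 2 and 3 divide [K:Q], and [K:Q] ≤ 3·2 = 6, so [K:Q] = 6. (Equivalently: Q(∛602) ⊂ R but ω ∉ R, so [K : Q(∛602)] = 2.)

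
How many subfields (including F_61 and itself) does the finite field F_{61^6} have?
F_{61^6} has 4 subfields

The subfields of F_{p^n} are exactly the fields F_{p^d} for d | n (each is the fixed field of the unique index-d subgroup of Gal(F_{p^n}/F_p) ≅ Z/nZ). The divisors of n = 6 are {1, 2, 3, 6}, giving 4 subfields: F_{61^1}, F_{61^2}, F_{61^3}, F_{61^6}.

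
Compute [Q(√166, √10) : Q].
[Q(√166, √10) : Q] = 4

[Q(√166):Q] = 2 (min poly x^2 - 166, irreducible since 166 is squarefree > 1). For the top step, suppose √10 ∈ Q(√166), say √10 = c + d√166 with c, d ∈ Q. Squaring: 10 = c^2 + 166d^2 + 2cd√166. Since √166 ∉ Q this forces 2cd = 0. If d = 0 then √10 = c ∈ Q, contradicting 10 squarefree > 1. If c = 0 then 10 = 166d^2, so 166·10 = (166d)^2 is a perfect square in Q — but 166·10 = 1660 is not a perfect square (since 166 and 10 are distinct squarefree integers). Contradiction. Hence √10 ∉ Q(√166), so x^2 - 10 stays irreducible over Q(√166) and [Q(√166, √10) : Q(√166)] = 2. By the tower law, [Q(√166, √10) : Q] = 2 · 2 = 4.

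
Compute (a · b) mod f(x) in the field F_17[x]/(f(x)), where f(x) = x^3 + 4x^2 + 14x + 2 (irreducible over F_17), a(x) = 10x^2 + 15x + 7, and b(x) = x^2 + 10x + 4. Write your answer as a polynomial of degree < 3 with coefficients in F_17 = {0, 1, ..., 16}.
a · b ≡ 12x^2 + 12x + 14 (mod f(x))

Multiply in F_17[x]: a(x)·b(x) = (10x^2 + 15x + 7)·(x^2 + 10x + 4) = 10x^4 + 13x^3 + 10x^2 + 11x + 11. This has degree ≥ 3, so divide by f(x) over F_17: 10x^4 + 13x^3 + 10x^2 + 11x + 11 = (10x + 7)·(x^3 + 4x^2 + 14x + 2) + (12x^2 + 12x + 14). Hence a·b ≡ 12x^2 + 12x + 14 (mod f). (F_17[x]/(f) is a field with 17^3 = 4913 elements since f is irreducible of degree 3.)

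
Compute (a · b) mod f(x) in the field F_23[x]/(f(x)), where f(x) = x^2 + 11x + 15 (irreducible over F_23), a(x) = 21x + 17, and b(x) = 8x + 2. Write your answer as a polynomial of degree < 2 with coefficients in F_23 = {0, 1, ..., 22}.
a · b ≡ 9x + 21 (mod f(x))

Multiply in F_23[x]: a(x)·b(x) = (21x + 17)·(8x + 2) = 7x^2 + 17x + 11. This has degree ≥ 2, so divide by f(x) over F_23: 7x^2 + 17x + 11 = (7)·(x^2 + 11x + 15) + (9x + 21). Hence a·b ≡ 9x + 21 (mod f). (F_23[x]/(f) is a field with 23^2 = 529 elements since f is irreducible of degree 2.)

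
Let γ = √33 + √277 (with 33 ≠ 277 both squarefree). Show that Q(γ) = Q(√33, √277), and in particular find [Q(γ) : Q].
[Q(γ) : Q] = 4 (equivalently, Q(γ) = Q(√33, √277))

Obviously Q(γ) ⊆ Q(√33, √277), and [Q(√33, √277):Q] = 4 (since 33, 277 are distinct squarefree integers > 1 with 9141 not a perfect square). To show equality we compute the minimal polynomial of γ. From γ = √33 + √277: γ^2 = 33 + 2√(9141) + 277 = 310 + 2√(9141), so γ^2 - 310 = 2√(9141); squaring, (γ^2 - 310)^2 = 4·9141, i.e. γ^4 - 620γ^2 + 96100 - 36564 = 0, i.e. γ^4 - 620γ^2 + 59536 = 0. So γ is a root of x^4 - 620x^2 + 59536. This polynomial is irreducible over Q: it has no rational root (each ±√33 ± √277 is irrational), and any factorization into two quadratics over Q would force √(9141) ∈ Q (pairing opposite roots) or √33, √277 ∈ Q (other pairings), all impossible. Hence [Q(γ):Q] = 4 = [Q(√33, √277):Q], so Q(γ) = Q(√33, √277).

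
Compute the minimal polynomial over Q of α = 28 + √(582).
m_α(x) = x^2 - 56x + 202

From α - 28 = √(582), squaring gives (α - 28)^2 = 582, i.e. α^2 - 56α + 784 = 582, so α^2 - 56α + 202 = 0. The discriminant of x^2 - 56x + 202 is (-56)^2 - 4·(202) = 3136 - 808 = 2328, and 4·(582) is not a perfect square in Q since 582 is squarefree and ≠ 1. Hence x^2 - 56x + 202 is irreducible over Q and is the minimal polynomial of α.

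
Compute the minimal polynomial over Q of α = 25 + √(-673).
m_α(x) = x^2 - 50x + 1298

From α - 25 = √(-673), squaring gives (α - 25)^2 = -673, i.e. α^2 - 50α + 625 = -673, so α^2 - 50α + 1298 = 0. The discriminant of x^2 - 50x + 1298 is (-50)^2 - 4·(1298) = 2500 - 5192 = -2692, and 4·(-673) is not a perfect square in Q since -673 is squarefree and ≠ 1. Hence x^2 - 50x + 1298 is irreducible over Q and is the minimal polynomial of α.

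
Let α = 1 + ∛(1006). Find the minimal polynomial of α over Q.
m_α(x) = x^3 - 3x^2 + 3x - 1007

Set β = α - 1 = ∛(1006), so β^3 = 1006. Then (α - 1)^3 - 1006 = 0, i.e. α is a root of g(x) = (x - 1)^3 - 1006 = x^3 - 3x^2 + 3x - 1007. Since g(x) = h(x - 1) where h(x) = x^3 - 1006, and h is irreducible over Q (because 1006 is not a perfect cube, so h has no rational root, and a monic cubic with no rational root is irreducible), g is also irreducible (irreducibility is preserved under the substitution x → x - 1). Hence m_α(x) = x^3 - 3x^2 + 3x - 1007.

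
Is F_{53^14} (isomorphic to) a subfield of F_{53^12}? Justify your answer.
No: F_{53^14} is not a subfield of F_{53^12}

F_{p^m} embeds in F_{p^n} iff m | n. Here 14 ∤ 12 (since 12 = 0·14 + 12 with remainder 12 ≠ 0), so F_{53^14} is not a subfield of F_{53^12}. Equivalently: if it were, the tower law would give 14 = [F_{53^14}:F_53] dividing [F_{53^12}:F_53] = 12, contradiction.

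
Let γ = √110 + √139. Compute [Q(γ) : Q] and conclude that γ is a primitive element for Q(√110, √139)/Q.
[Q(γ) : Q] = 4 (equivalently, Q(γ) = Q(√110, √139))

Obviously Q(γ) ⊆ Q(√110, √139), and [Q(√110, √139):Q] = 4 (since 110, 139 are distinct squarefree integers > 1 with 15290 not a perfect square). To show equality we compute the minimal polynomial of γ. From γ = √110 + √139: γ^2 = 110 + 2√(15290) + 139 = 249 + 2√(15290), so γ^2 - 249 = 2√(15290); squaring, (γ^2 - 249)^2 = 4·15290, i.e. γ^4 - 498γ^2 + 62001 - 61160 = 0, i.e. γ^4 - 498γ^2 + 841 = 0. So γ is a root of x^4 - 498x^2 + 841. This polynomial is irreducible over Q: it has no rational root (each ±√110 ± √139 is irrational), and any factorization into two quadratics over Q would force √(15290) ∈ Q (pairing opposite roots) or √110, √139 ∈ Q (other pairings), all impossible. Hence [Q(γ):Q] = 4 = [Q(√110, √139):Q], so Q(γ) = Q(√110, √139).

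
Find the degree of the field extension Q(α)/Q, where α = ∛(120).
[Q(α):Q] = 3

The minimal polynomial of α is x^3 - 120, irreducible over Q since 120 is not a perfect cube (so x^3 - 120 has no rational root). Hence [Q(α):Q] = deg(m_α) = 3.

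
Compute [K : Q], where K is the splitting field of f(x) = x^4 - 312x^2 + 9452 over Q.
[K : Q] = 4

Solving the quadratic in x^2: x^2 = (312 ± √(312^2 - 4·9452))/2 = (312 ± √59536)/2 = (312 ± 244)/2, giving x^2 = 278 or x^2 = 34. So f(x) = (x^2 - 278)(x^2 - 34) and the roots of f are ±√278, ±√34. Hence the splitting field is K = Q(√278, √34). Since 278 and 34 are distinct squarefree integers > 1, their product 9452 is not a perfect square, so √34 ∉ Q(√278). By the tower law [K:Q] = [Q(√278,√34):Q(√278)] · [Q(√278):Q] = 2 · 2 = 4.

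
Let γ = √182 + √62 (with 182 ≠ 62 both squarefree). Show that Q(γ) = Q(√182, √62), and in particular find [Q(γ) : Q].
[Q(γ) : Q] = 4 (equivalently, Q(γ) = Q(√182, √62))

Obviously Q(γ) ⊆ Q(√182, √62), and [Q(√182, √62):Q] = 4 (since 182, 62 are distinct squarefree integers > 1 with 11284 not a perfect square). To show equality we compute the minimal polynomial of γ. From γ = √182 + √62: γ^2 = 182 + 2√(11284) + 62 = 244 + 2√(11284), so γ^2 - 244 = 2√(11284); squaring, (γ^2 - 244)^2 = 4·11284, i.e. γ^4 - 488γ^2 + 59536 - 45136 = 0, i.e. γ^4 - 488γ^2 + 14400 = 0. So γ is a root of x^4 - 488x^2 + 14400. This polynomial is irreducible over Q: it has no rational root (each ±√182 ± √62 is irrational), and any factorization into two quadratics over Q would force √(11284) ∈ Q (pairing opposite roots) or √182, √62 ∈ Q (other pairings), all impossible. Hence [Q(γ):Q] = 4 = [Q(√182, √62):Q], so Q(γ) = Q(√182, √62).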